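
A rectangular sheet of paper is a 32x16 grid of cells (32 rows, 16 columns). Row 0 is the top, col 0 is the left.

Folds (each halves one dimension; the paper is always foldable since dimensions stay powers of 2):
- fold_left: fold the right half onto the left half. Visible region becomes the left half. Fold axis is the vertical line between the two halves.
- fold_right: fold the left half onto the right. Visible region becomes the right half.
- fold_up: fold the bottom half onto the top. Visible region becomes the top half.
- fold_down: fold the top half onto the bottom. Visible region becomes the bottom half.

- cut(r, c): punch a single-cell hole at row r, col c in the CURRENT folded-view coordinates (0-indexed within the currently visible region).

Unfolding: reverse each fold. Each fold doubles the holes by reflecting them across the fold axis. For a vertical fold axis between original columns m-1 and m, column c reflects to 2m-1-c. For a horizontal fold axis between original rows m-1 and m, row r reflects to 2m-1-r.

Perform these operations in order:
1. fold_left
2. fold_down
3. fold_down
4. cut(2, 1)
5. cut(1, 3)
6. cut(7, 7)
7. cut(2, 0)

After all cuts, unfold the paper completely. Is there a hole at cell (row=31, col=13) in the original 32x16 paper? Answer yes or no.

Answer: no

Derivation:
Op 1 fold_left: fold axis v@8; visible region now rows[0,32) x cols[0,8) = 32x8
Op 2 fold_down: fold axis h@16; visible region now rows[16,32) x cols[0,8) = 16x8
Op 3 fold_down: fold axis h@24; visible region now rows[24,32) x cols[0,8) = 8x8
Op 4 cut(2, 1): punch at orig (26,1); cuts so far [(26, 1)]; region rows[24,32) x cols[0,8) = 8x8
Op 5 cut(1, 3): punch at orig (25,3); cuts so far [(25, 3), (26, 1)]; region rows[24,32) x cols[0,8) = 8x8
Op 6 cut(7, 7): punch at orig (31,7); cuts so far [(25, 3), (26, 1), (31, 7)]; region rows[24,32) x cols[0,8) = 8x8
Op 7 cut(2, 0): punch at orig (26,0); cuts so far [(25, 3), (26, 0), (26, 1), (31, 7)]; region rows[24,32) x cols[0,8) = 8x8
Unfold 1 (reflect across h@24): 8 holes -> [(16, 7), (21, 0), (21, 1), (22, 3), (25, 3), (26, 0), (26, 1), (31, 7)]
Unfold 2 (reflect across h@16): 16 holes -> [(0, 7), (5, 0), (5, 1), (6, 3), (9, 3), (10, 0), (10, 1), (15, 7), (16, 7), (21, 0), (21, 1), (22, 3), (25, 3), (26, 0), (26, 1), (31, 7)]
Unfold 3 (reflect across v@8): 32 holes -> [(0, 7), (0, 8), (5, 0), (5, 1), (5, 14), (5, 15), (6, 3), (6, 12), (9, 3), (9, 12), (10, 0), (10, 1), (10, 14), (10, 15), (15, 7), (15, 8), (16, 7), (16, 8), (21, 0), (21, 1), (21, 14), (21, 15), (22, 3), (22, 12), (25, 3), (25, 12), (26, 0), (26, 1), (26, 14), (26, 15), (31, 7), (31, 8)]
Holes: [(0, 7), (0, 8), (5, 0), (5, 1), (5, 14), (5, 15), (6, 3), (6, 12), (9, 3), (9, 12), (10, 0), (10, 1), (10, 14), (10, 15), (15, 7), (15, 8), (16, 7), (16, 8), (21, 0), (21, 1), (21, 14), (21, 15), (22, 3), (22, 12), (25, 3), (25, 12), (26, 0), (26, 1), (26, 14), (26, 15), (31, 7), (31, 8)]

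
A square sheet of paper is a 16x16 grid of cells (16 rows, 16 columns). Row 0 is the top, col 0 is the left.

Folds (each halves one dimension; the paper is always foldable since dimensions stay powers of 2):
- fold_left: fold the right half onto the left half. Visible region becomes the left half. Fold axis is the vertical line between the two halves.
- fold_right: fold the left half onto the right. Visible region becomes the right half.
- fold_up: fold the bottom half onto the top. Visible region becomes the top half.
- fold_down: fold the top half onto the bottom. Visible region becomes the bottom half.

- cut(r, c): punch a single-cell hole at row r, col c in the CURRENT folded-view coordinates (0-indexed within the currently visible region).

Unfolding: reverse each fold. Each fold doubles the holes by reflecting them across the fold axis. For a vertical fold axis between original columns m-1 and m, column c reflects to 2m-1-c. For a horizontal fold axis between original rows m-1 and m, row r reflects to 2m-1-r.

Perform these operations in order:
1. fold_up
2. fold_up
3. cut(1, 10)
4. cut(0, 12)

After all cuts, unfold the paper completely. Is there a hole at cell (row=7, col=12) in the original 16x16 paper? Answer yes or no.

Answer: yes

Derivation:
Op 1 fold_up: fold axis h@8; visible region now rows[0,8) x cols[0,16) = 8x16
Op 2 fold_up: fold axis h@4; visible region now rows[0,4) x cols[0,16) = 4x16
Op 3 cut(1, 10): punch at orig (1,10); cuts so far [(1, 10)]; region rows[0,4) x cols[0,16) = 4x16
Op 4 cut(0, 12): punch at orig (0,12); cuts so far [(0, 12), (1, 10)]; region rows[0,4) x cols[0,16) = 4x16
Unfold 1 (reflect across h@4): 4 holes -> [(0, 12), (1, 10), (6, 10), (7, 12)]
Unfold 2 (reflect across h@8): 8 holes -> [(0, 12), (1, 10), (6, 10), (7, 12), (8, 12), (9, 10), (14, 10), (15, 12)]
Holes: [(0, 12), (1, 10), (6, 10), (7, 12), (8, 12), (9, 10), (14, 10), (15, 12)]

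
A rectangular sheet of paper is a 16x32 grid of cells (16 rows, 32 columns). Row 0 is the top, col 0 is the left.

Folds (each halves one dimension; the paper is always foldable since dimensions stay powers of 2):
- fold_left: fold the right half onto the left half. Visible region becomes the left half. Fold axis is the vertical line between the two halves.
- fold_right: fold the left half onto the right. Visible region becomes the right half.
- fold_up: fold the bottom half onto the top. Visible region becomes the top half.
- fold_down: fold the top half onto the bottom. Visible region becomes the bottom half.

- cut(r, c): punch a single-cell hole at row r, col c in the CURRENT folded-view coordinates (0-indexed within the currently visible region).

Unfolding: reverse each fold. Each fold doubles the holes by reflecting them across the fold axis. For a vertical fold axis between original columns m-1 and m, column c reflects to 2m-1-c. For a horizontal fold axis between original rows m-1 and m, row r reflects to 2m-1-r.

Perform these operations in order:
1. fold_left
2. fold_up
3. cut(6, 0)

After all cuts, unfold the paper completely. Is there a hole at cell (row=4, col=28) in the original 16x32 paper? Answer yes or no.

Answer: no

Derivation:
Op 1 fold_left: fold axis v@16; visible region now rows[0,16) x cols[0,16) = 16x16
Op 2 fold_up: fold axis h@8; visible region now rows[0,8) x cols[0,16) = 8x16
Op 3 cut(6, 0): punch at orig (6,0); cuts so far [(6, 0)]; region rows[0,8) x cols[0,16) = 8x16
Unfold 1 (reflect across h@8): 2 holes -> [(6, 0), (9, 0)]
Unfold 2 (reflect across v@16): 4 holes -> [(6, 0), (6, 31), (9, 0), (9, 31)]
Holes: [(6, 0), (6, 31), (9, 0), (9, 31)]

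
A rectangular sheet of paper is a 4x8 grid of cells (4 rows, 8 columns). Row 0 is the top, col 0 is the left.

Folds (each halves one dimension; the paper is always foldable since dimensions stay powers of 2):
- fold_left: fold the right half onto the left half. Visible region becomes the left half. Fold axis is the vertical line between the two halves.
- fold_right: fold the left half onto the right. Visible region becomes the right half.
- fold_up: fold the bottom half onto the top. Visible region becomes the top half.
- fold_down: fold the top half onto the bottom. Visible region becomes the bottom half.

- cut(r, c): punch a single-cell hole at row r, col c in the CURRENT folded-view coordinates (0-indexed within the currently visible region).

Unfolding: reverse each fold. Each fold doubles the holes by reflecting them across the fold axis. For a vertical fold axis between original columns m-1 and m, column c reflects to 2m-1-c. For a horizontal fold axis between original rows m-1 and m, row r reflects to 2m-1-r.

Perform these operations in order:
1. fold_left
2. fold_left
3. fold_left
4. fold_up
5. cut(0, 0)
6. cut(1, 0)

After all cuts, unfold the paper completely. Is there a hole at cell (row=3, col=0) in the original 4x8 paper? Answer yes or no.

Op 1 fold_left: fold axis v@4; visible region now rows[0,4) x cols[0,4) = 4x4
Op 2 fold_left: fold axis v@2; visible region now rows[0,4) x cols[0,2) = 4x2
Op 3 fold_left: fold axis v@1; visible region now rows[0,4) x cols[0,1) = 4x1
Op 4 fold_up: fold axis h@2; visible region now rows[0,2) x cols[0,1) = 2x1
Op 5 cut(0, 0): punch at orig (0,0); cuts so far [(0, 0)]; region rows[0,2) x cols[0,1) = 2x1
Op 6 cut(1, 0): punch at orig (1,0); cuts so far [(0, 0), (1, 0)]; region rows[0,2) x cols[0,1) = 2x1
Unfold 1 (reflect across h@2): 4 holes -> [(0, 0), (1, 0), (2, 0), (3, 0)]
Unfold 2 (reflect across v@1): 8 holes -> [(0, 0), (0, 1), (1, 0), (1, 1), (2, 0), (2, 1), (3, 0), (3, 1)]
Unfold 3 (reflect across v@2): 16 holes -> [(0, 0), (0, 1), (0, 2), (0, 3), (1, 0), (1, 1), (1, 2), (1, 3), (2, 0), (2, 1), (2, 2), (2, 3), (3, 0), (3, 1), (3, 2), (3, 3)]
Unfold 4 (reflect across v@4): 32 holes -> [(0, 0), (0, 1), (0, 2), (0, 3), (0, 4), (0, 5), (0, 6), (0, 7), (1, 0), (1, 1), (1, 2), (1, 3), (1, 4), (1, 5), (1, 6), (1, 7), (2, 0), (2, 1), (2, 2), (2, 3), (2, 4), (2, 5), (2, 6), (2, 7), (3, 0), (3, 1), (3, 2), (3, 3), (3, 4), (3, 5), (3, 6), (3, 7)]
Holes: [(0, 0), (0, 1), (0, 2), (0, 3), (0, 4), (0, 5), (0, 6), (0, 7), (1, 0), (1, 1), (1, 2), (1, 3), (1, 4), (1, 5), (1, 6), (1, 7), (2, 0), (2, 1), (2, 2), (2, 3), (2, 4), (2, 5), (2, 6), (2, 7), (3, 0), (3, 1), (3, 2), (3, 3), (3, 4), (3, 5), (3, 6), (3, 7)]

Answer: yes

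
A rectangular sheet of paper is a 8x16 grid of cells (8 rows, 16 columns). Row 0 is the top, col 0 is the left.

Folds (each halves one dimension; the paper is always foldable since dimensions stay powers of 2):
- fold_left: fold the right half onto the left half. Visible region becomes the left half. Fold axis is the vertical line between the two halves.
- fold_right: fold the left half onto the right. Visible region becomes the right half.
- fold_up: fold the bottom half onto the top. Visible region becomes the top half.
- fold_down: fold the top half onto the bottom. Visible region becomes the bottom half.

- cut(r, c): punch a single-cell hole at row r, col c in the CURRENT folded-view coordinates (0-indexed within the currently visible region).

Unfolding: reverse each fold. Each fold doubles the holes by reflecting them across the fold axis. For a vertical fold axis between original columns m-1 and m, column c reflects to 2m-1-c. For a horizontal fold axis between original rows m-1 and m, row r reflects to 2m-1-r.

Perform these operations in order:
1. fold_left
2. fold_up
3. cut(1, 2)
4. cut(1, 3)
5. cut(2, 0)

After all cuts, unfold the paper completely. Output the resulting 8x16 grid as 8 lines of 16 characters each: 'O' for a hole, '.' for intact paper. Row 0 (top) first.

Op 1 fold_left: fold axis v@8; visible region now rows[0,8) x cols[0,8) = 8x8
Op 2 fold_up: fold axis h@4; visible region now rows[0,4) x cols[0,8) = 4x8
Op 3 cut(1, 2): punch at orig (1,2); cuts so far [(1, 2)]; region rows[0,4) x cols[0,8) = 4x8
Op 4 cut(1, 3): punch at orig (1,3); cuts so far [(1, 2), (1, 3)]; region rows[0,4) x cols[0,8) = 4x8
Op 5 cut(2, 0): punch at orig (2,0); cuts so far [(1, 2), (1, 3), (2, 0)]; region rows[0,4) x cols[0,8) = 4x8
Unfold 1 (reflect across h@4): 6 holes -> [(1, 2), (1, 3), (2, 0), (5, 0), (6, 2), (6, 3)]
Unfold 2 (reflect across v@8): 12 holes -> [(1, 2), (1, 3), (1, 12), (1, 13), (2, 0), (2, 15), (5, 0), (5, 15), (6, 2), (6, 3), (6, 12), (6, 13)]

Answer: ................
..OO........OO..
O..............O
................
................
O..............O
..OO........OO..
................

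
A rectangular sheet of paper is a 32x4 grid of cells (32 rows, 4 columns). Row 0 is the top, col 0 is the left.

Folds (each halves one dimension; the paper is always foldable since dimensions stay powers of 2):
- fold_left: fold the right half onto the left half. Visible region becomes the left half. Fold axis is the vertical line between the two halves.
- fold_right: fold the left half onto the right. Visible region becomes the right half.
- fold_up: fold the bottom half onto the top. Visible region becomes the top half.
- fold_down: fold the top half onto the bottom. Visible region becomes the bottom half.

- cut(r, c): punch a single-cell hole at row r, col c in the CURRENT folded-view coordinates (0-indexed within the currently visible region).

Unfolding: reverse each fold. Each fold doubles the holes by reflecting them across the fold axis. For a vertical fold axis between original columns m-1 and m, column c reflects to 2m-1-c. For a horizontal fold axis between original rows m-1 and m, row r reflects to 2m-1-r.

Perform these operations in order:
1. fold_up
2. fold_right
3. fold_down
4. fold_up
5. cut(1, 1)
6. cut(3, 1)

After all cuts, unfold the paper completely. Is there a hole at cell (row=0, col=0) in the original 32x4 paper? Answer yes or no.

Answer: no

Derivation:
Op 1 fold_up: fold axis h@16; visible region now rows[0,16) x cols[0,4) = 16x4
Op 2 fold_right: fold axis v@2; visible region now rows[0,16) x cols[2,4) = 16x2
Op 3 fold_down: fold axis h@8; visible region now rows[8,16) x cols[2,4) = 8x2
Op 4 fold_up: fold axis h@12; visible region now rows[8,12) x cols[2,4) = 4x2
Op 5 cut(1, 1): punch at orig (9,3); cuts so far [(9, 3)]; region rows[8,12) x cols[2,4) = 4x2
Op 6 cut(3, 1): punch at orig (11,3); cuts so far [(9, 3), (11, 3)]; region rows[8,12) x cols[2,4) = 4x2
Unfold 1 (reflect across h@12): 4 holes -> [(9, 3), (11, 3), (12, 3), (14, 3)]
Unfold 2 (reflect across h@8): 8 holes -> [(1, 3), (3, 3), (4, 3), (6, 3), (9, 3), (11, 3), (12, 3), (14, 3)]
Unfold 3 (reflect across v@2): 16 holes -> [(1, 0), (1, 3), (3, 0), (3, 3), (4, 0), (4, 3), (6, 0), (6, 3), (9, 0), (9, 3), (11, 0), (11, 3), (12, 0), (12, 3), (14, 0), (14, 3)]
Unfold 4 (reflect across h@16): 32 holes -> [(1, 0), (1, 3), (3, 0), (3, 3), (4, 0), (4, 3), (6, 0), (6, 3), (9, 0), (9, 3), (11, 0), (11, 3), (12, 0), (12, 3), (14, 0), (14, 3), (17, 0), (17, 3), (19, 0), (19, 3), (20, 0), (20, 3), (22, 0), (22, 3), (25, 0), (25, 3), (27, 0), (27, 3), (28, 0), (28, 3), (30, 0), (30, 3)]
Holes: [(1, 0), (1, 3), (3, 0), (3, 3), (4, 0), (4, 3), (6, 0), (6, 3), (9, 0), (9, 3), (11, 0), (11, 3), (12, 0), (12, 3), (14, 0), (14, 3), (17, 0), (17, 3), (19, 0), (19, 3), (20, 0), (20, 3), (22, 0), (22, 3), (25, 0), (25, 3), (27, 0), (27, 3), (28, 0), (28, 3), (30, 0), (30, 3)]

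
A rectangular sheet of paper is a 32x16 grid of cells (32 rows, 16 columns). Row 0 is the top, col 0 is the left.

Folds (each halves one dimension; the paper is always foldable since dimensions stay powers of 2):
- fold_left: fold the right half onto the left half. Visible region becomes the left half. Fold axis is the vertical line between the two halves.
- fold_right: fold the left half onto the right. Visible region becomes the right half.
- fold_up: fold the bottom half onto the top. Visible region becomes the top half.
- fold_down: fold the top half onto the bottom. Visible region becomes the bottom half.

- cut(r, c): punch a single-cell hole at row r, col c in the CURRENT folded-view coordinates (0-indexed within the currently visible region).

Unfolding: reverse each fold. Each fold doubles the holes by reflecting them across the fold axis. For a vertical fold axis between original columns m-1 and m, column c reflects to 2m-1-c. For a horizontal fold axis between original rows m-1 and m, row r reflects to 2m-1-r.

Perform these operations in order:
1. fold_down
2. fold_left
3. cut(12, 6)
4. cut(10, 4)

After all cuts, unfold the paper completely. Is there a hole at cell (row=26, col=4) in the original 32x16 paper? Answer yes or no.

Op 1 fold_down: fold axis h@16; visible region now rows[16,32) x cols[0,16) = 16x16
Op 2 fold_left: fold axis v@8; visible region now rows[16,32) x cols[0,8) = 16x8
Op 3 cut(12, 6): punch at orig (28,6); cuts so far [(28, 6)]; region rows[16,32) x cols[0,8) = 16x8
Op 4 cut(10, 4): punch at orig (26,4); cuts so far [(26, 4), (28, 6)]; region rows[16,32) x cols[0,8) = 16x8
Unfold 1 (reflect across v@8): 4 holes -> [(26, 4), (26, 11), (28, 6), (28, 9)]
Unfold 2 (reflect across h@16): 8 holes -> [(3, 6), (3, 9), (5, 4), (5, 11), (26, 4), (26, 11), (28, 6), (28, 9)]
Holes: [(3, 6), (3, 9), (5, 4), (5, 11), (26, 4), (26, 11), (28, 6), (28, 9)]

Answer: yes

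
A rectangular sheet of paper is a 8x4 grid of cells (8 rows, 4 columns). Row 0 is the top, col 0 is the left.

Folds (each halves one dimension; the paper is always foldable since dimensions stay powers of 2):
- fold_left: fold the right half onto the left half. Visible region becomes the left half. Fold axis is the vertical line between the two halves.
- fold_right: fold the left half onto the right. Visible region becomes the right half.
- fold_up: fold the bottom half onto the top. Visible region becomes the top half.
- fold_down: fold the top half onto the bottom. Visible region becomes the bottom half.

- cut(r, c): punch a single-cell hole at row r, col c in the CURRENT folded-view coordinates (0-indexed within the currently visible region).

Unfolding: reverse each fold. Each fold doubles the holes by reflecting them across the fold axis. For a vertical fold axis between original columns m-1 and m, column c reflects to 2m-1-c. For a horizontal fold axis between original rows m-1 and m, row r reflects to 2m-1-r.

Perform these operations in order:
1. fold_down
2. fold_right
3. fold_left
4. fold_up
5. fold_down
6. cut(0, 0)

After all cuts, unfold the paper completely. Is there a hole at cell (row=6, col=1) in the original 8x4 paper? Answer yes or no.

Answer: yes

Derivation:
Op 1 fold_down: fold axis h@4; visible region now rows[4,8) x cols[0,4) = 4x4
Op 2 fold_right: fold axis v@2; visible region now rows[4,8) x cols[2,4) = 4x2
Op 3 fold_left: fold axis v@3; visible region now rows[4,8) x cols[2,3) = 4x1
Op 4 fold_up: fold axis h@6; visible region now rows[4,6) x cols[2,3) = 2x1
Op 5 fold_down: fold axis h@5; visible region now rows[5,6) x cols[2,3) = 1x1
Op 6 cut(0, 0): punch at orig (5,2); cuts so far [(5, 2)]; region rows[5,6) x cols[2,3) = 1x1
Unfold 1 (reflect across h@5): 2 holes -> [(4, 2), (5, 2)]
Unfold 2 (reflect across h@6): 4 holes -> [(4, 2), (5, 2), (6, 2), (7, 2)]
Unfold 3 (reflect across v@3): 8 holes -> [(4, 2), (4, 3), (5, 2), (5, 3), (6, 2), (6, 3), (7, 2), (7, 3)]
Unfold 4 (reflect across v@2): 16 holes -> [(4, 0), (4, 1), (4, 2), (4, 3), (5, 0), (5, 1), (5, 2), (5, 3), (6, 0), (6, 1), (6, 2), (6, 3), (7, 0), (7, 1), (7, 2), (7, 3)]
Unfold 5 (reflect across h@4): 32 holes -> [(0, 0), (0, 1), (0, 2), (0, 3), (1, 0), (1, 1), (1, 2), (1, 3), (2, 0), (2, 1), (2, 2), (2, 3), (3, 0), (3, 1), (3, 2), (3, 3), (4, 0), (4, 1), (4, 2), (4, 3), (5, 0), (5, 1), (5, 2), (5, 3), (6, 0), (6, 1), (6, 2), (6, 3), (7, 0), (7, 1), (7, 2), (7, 3)]
Holes: [(0, 0), (0, 1), (0, 2), (0, 3), (1, 0), (1, 1), (1, 2), (1, 3), (2, 0), (2, 1), (2, 2), (2, 3), (3, 0), (3, 1), (3, 2), (3, 3), (4, 0), (4, 1), (4, 2), (4, 3), (5, 0), (5, 1), (5, 2), (5, 3), (6, 0), (6, 1), (6, 2), (6, 3), (7, 0), (7, 1), (7, 2), (7, 3)]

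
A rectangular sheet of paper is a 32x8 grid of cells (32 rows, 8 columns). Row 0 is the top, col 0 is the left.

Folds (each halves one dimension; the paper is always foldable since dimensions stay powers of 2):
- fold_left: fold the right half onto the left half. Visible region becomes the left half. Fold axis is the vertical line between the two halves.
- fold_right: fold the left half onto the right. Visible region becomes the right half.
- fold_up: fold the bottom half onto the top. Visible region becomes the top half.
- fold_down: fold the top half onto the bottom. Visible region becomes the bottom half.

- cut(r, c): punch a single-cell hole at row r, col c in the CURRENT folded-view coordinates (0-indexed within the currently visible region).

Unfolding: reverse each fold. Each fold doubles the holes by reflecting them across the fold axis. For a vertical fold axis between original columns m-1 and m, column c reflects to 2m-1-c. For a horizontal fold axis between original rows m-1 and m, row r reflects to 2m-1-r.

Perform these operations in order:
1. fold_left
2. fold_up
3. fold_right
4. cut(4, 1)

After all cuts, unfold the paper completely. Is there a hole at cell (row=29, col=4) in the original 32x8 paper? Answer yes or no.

Op 1 fold_left: fold axis v@4; visible region now rows[0,32) x cols[0,4) = 32x4
Op 2 fold_up: fold axis h@16; visible region now rows[0,16) x cols[0,4) = 16x4
Op 3 fold_right: fold axis v@2; visible region now rows[0,16) x cols[2,4) = 16x2
Op 4 cut(4, 1): punch at orig (4,3); cuts so far [(4, 3)]; region rows[0,16) x cols[2,4) = 16x2
Unfold 1 (reflect across v@2): 2 holes -> [(4, 0), (4, 3)]
Unfold 2 (reflect across h@16): 4 holes -> [(4, 0), (4, 3), (27, 0), (27, 3)]
Unfold 3 (reflect across v@4): 8 holes -> [(4, 0), (4, 3), (4, 4), (4, 7), (27, 0), (27, 3), (27, 4), (27, 7)]
Holes: [(4, 0), (4, 3), (4, 4), (4, 7), (27, 0), (27, 3), (27, 4), (27, 7)]

Answer: no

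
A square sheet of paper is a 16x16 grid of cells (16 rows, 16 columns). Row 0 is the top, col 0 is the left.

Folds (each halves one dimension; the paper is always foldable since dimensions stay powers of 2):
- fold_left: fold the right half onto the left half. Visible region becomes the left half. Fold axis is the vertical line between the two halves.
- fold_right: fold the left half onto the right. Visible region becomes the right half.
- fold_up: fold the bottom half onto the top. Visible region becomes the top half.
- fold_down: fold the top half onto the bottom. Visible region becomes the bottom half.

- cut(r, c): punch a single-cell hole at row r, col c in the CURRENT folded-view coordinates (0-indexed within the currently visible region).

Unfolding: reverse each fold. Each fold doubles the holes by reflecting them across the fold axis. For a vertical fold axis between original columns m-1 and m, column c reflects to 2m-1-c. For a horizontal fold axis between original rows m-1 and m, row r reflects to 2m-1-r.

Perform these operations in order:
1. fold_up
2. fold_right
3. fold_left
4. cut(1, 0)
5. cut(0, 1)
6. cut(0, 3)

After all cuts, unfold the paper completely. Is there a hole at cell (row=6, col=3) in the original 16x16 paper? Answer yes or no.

Op 1 fold_up: fold axis h@8; visible region now rows[0,8) x cols[0,16) = 8x16
Op 2 fold_right: fold axis v@8; visible region now rows[0,8) x cols[8,16) = 8x8
Op 3 fold_left: fold axis v@12; visible region now rows[0,8) x cols[8,12) = 8x4
Op 4 cut(1, 0): punch at orig (1,8); cuts so far [(1, 8)]; region rows[0,8) x cols[8,12) = 8x4
Op 5 cut(0, 1): punch at orig (0,9); cuts so far [(0, 9), (1, 8)]; region rows[0,8) x cols[8,12) = 8x4
Op 6 cut(0, 3): punch at orig (0,11); cuts so far [(0, 9), (0, 11), (1, 8)]; region rows[0,8) x cols[8,12) = 8x4
Unfold 1 (reflect across v@12): 6 holes -> [(0, 9), (0, 11), (0, 12), (0, 14), (1, 8), (1, 15)]
Unfold 2 (reflect across v@8): 12 holes -> [(0, 1), (0, 3), (0, 4), (0, 6), (0, 9), (0, 11), (0, 12), (0, 14), (1, 0), (1, 7), (1, 8), (1, 15)]
Unfold 3 (reflect across h@8): 24 holes -> [(0, 1), (0, 3), (0, 4), (0, 6), (0, 9), (0, 11), (0, 12), (0, 14), (1, 0), (1, 7), (1, 8), (1, 15), (14, 0), (14, 7), (14, 8), (14, 15), (15, 1), (15, 3), (15, 4), (15, 6), (15, 9), (15, 11), (15, 12), (15, 14)]
Holes: [(0, 1), (0, 3), (0, 4), (0, 6), (0, 9), (0, 11), (0, 12), (0, 14), (1, 0), (1, 7), (1, 8), (1, 15), (14, 0), (14, 7), (14, 8), (14, 15), (15, 1), (15, 3), (15, 4), (15, 6), (15, 9), (15, 11), (15, 12), (15, 14)]

Answer: no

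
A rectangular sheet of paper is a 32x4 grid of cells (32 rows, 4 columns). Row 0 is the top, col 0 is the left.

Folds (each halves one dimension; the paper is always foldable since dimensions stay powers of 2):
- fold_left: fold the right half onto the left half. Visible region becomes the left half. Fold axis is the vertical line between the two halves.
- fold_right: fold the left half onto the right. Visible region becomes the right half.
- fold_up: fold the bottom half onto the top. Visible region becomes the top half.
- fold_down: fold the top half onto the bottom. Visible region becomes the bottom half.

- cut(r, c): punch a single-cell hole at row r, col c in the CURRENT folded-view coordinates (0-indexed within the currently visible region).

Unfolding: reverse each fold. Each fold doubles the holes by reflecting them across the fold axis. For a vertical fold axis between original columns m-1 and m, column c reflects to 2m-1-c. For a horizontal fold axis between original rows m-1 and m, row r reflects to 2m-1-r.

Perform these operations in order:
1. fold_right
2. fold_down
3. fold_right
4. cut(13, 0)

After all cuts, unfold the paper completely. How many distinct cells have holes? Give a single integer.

Answer: 8

Derivation:
Op 1 fold_right: fold axis v@2; visible region now rows[0,32) x cols[2,4) = 32x2
Op 2 fold_down: fold axis h@16; visible region now rows[16,32) x cols[2,4) = 16x2
Op 3 fold_right: fold axis v@3; visible region now rows[16,32) x cols[3,4) = 16x1
Op 4 cut(13, 0): punch at orig (29,3); cuts so far [(29, 3)]; region rows[16,32) x cols[3,4) = 16x1
Unfold 1 (reflect across v@3): 2 holes -> [(29, 2), (29, 3)]
Unfold 2 (reflect across h@16): 4 holes -> [(2, 2), (2, 3), (29, 2), (29, 3)]
Unfold 3 (reflect across v@2): 8 holes -> [(2, 0), (2, 1), (2, 2), (2, 3), (29, 0), (29, 1), (29, 2), (29, 3)]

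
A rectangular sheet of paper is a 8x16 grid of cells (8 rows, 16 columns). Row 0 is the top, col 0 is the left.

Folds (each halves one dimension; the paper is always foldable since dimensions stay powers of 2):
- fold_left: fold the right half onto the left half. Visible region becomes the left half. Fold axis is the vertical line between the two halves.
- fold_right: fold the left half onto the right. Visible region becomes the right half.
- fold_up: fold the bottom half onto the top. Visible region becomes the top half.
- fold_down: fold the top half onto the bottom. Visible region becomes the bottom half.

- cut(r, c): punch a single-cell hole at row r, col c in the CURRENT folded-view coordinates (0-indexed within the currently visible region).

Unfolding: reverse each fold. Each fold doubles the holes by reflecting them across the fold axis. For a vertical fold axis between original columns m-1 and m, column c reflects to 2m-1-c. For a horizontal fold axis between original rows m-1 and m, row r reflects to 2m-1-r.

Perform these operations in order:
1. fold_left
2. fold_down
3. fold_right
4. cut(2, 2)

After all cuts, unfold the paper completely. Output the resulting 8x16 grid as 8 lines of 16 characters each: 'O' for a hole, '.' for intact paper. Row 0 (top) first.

Op 1 fold_left: fold axis v@8; visible region now rows[0,8) x cols[0,8) = 8x8
Op 2 fold_down: fold axis h@4; visible region now rows[4,8) x cols[0,8) = 4x8
Op 3 fold_right: fold axis v@4; visible region now rows[4,8) x cols[4,8) = 4x4
Op 4 cut(2, 2): punch at orig (6,6); cuts so far [(6, 6)]; region rows[4,8) x cols[4,8) = 4x4
Unfold 1 (reflect across v@4): 2 holes -> [(6, 1), (6, 6)]
Unfold 2 (reflect across h@4): 4 holes -> [(1, 1), (1, 6), (6, 1), (6, 6)]
Unfold 3 (reflect across v@8): 8 holes -> [(1, 1), (1, 6), (1, 9), (1, 14), (6, 1), (6, 6), (6, 9), (6, 14)]

Answer: ................
.O....O..O....O.
................
................
................
................
.O....O..O....O.
................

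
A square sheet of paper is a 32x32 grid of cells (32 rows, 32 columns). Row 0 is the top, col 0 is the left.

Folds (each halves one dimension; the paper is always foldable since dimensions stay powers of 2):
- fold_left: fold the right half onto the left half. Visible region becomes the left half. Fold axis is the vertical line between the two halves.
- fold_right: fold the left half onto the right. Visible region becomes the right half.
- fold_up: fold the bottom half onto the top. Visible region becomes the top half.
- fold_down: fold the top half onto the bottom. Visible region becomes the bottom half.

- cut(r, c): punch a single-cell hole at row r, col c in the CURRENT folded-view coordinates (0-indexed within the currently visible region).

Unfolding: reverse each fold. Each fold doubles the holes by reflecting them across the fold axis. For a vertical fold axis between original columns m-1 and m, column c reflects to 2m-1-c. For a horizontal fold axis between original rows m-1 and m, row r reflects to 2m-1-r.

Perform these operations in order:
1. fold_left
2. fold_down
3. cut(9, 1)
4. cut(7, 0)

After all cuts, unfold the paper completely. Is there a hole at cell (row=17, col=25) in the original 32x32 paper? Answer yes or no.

Answer: no

Derivation:
Op 1 fold_left: fold axis v@16; visible region now rows[0,32) x cols[0,16) = 32x16
Op 2 fold_down: fold axis h@16; visible region now rows[16,32) x cols[0,16) = 16x16
Op 3 cut(9, 1): punch at orig (25,1); cuts so far [(25, 1)]; region rows[16,32) x cols[0,16) = 16x16
Op 4 cut(7, 0): punch at orig (23,0); cuts so far [(23, 0), (25, 1)]; region rows[16,32) x cols[0,16) = 16x16
Unfold 1 (reflect across h@16): 4 holes -> [(6, 1), (8, 0), (23, 0), (25, 1)]
Unfold 2 (reflect across v@16): 8 holes -> [(6, 1), (6, 30), (8, 0), (8, 31), (23, 0), (23, 31), (25, 1), (25, 30)]
Holes: [(6, 1), (6, 30), (8, 0), (8, 31), (23, 0), (23, 31), (25, 1), (25, 30)]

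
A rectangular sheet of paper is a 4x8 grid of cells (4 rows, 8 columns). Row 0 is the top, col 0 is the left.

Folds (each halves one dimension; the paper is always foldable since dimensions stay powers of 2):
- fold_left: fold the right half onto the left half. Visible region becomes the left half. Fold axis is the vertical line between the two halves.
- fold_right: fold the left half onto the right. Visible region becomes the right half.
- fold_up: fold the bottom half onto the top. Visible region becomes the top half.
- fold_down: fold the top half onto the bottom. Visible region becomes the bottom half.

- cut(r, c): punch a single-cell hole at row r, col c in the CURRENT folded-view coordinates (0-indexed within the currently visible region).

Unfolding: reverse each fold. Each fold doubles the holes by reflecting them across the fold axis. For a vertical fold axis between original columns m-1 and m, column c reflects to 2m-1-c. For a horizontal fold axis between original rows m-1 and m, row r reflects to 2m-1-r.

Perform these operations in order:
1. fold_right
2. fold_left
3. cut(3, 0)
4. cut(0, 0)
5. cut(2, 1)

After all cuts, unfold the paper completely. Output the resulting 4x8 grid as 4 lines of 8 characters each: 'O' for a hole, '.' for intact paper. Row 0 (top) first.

Op 1 fold_right: fold axis v@4; visible region now rows[0,4) x cols[4,8) = 4x4
Op 2 fold_left: fold axis v@6; visible region now rows[0,4) x cols[4,6) = 4x2
Op 3 cut(3, 0): punch at orig (3,4); cuts so far [(3, 4)]; region rows[0,4) x cols[4,6) = 4x2
Op 4 cut(0, 0): punch at orig (0,4); cuts so far [(0, 4), (3, 4)]; region rows[0,4) x cols[4,6) = 4x2
Op 5 cut(2, 1): punch at orig (2,5); cuts so far [(0, 4), (2, 5), (3, 4)]; region rows[0,4) x cols[4,6) = 4x2
Unfold 1 (reflect across v@6): 6 holes -> [(0, 4), (0, 7), (2, 5), (2, 6), (3, 4), (3, 7)]
Unfold 2 (reflect across v@4): 12 holes -> [(0, 0), (0, 3), (0, 4), (0, 7), (2, 1), (2, 2), (2, 5), (2, 6), (3, 0), (3, 3), (3, 4), (3, 7)]

Answer: O..OO..O
........
.OO..OO.
O..OO..O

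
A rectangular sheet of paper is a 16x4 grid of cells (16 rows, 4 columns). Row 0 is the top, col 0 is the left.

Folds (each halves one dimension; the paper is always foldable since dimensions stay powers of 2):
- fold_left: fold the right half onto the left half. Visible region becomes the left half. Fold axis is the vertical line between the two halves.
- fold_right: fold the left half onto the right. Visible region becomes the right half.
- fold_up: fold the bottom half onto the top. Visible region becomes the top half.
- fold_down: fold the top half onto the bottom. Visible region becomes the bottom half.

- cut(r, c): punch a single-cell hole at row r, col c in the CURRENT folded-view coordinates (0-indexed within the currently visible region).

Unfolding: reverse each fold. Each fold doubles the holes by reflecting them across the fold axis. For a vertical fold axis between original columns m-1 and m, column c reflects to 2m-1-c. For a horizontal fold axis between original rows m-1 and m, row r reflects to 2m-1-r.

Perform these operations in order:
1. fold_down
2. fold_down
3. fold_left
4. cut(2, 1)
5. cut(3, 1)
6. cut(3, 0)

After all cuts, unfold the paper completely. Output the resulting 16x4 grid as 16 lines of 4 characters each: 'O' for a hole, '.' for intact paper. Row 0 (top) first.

Op 1 fold_down: fold axis h@8; visible region now rows[8,16) x cols[0,4) = 8x4
Op 2 fold_down: fold axis h@12; visible region now rows[12,16) x cols[0,4) = 4x4
Op 3 fold_left: fold axis v@2; visible region now rows[12,16) x cols[0,2) = 4x2
Op 4 cut(2, 1): punch at orig (14,1); cuts so far [(14, 1)]; region rows[12,16) x cols[0,2) = 4x2
Op 5 cut(3, 1): punch at orig (15,1); cuts so far [(14, 1), (15, 1)]; region rows[12,16) x cols[0,2) = 4x2
Op 6 cut(3, 0): punch at orig (15,0); cuts so far [(14, 1), (15, 0), (15, 1)]; region rows[12,16) x cols[0,2) = 4x2
Unfold 1 (reflect across v@2): 6 holes -> [(14, 1), (14, 2), (15, 0), (15, 1), (15, 2), (15, 3)]
Unfold 2 (reflect across h@12): 12 holes -> [(8, 0), (8, 1), (8, 2), (8, 3), (9, 1), (9, 2), (14, 1), (14, 2), (15, 0), (15, 1), (15, 2), (15, 3)]
Unfold 3 (reflect across h@8): 24 holes -> [(0, 0), (0, 1), (0, 2), (0, 3), (1, 1), (1, 2), (6, 1), (6, 2), (7, 0), (7, 1), (7, 2), (7, 3), (8, 0), (8, 1), (8, 2), (8, 3), (9, 1), (9, 2), (14, 1), (14, 2), (15, 0), (15, 1), (15, 2), (15, 3)]

Answer: OOOO
.OO.
....
....
....
....
.OO.
OOOO
OOOO
.OO.
....
....
....
....
.OO.
OOOO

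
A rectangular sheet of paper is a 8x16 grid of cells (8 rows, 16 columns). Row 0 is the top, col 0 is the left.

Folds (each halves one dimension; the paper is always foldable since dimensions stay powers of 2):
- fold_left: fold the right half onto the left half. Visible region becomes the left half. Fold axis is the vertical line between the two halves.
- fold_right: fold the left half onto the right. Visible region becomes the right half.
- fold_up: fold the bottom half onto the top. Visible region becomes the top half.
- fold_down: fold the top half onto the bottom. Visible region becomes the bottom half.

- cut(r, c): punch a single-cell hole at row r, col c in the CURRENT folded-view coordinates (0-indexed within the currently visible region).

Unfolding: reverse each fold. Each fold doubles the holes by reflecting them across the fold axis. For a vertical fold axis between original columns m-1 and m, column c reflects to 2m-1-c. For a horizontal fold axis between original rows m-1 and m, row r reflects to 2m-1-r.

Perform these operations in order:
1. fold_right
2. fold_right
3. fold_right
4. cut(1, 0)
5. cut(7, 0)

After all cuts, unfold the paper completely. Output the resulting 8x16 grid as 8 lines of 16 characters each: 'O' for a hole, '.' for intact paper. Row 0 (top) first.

Answer: ................
.OO..OO..OO..OO.
................
................
................
................
................
.OO..OO..OO..OO.

Derivation:
Op 1 fold_right: fold axis v@8; visible region now rows[0,8) x cols[8,16) = 8x8
Op 2 fold_right: fold axis v@12; visible region now rows[0,8) x cols[12,16) = 8x4
Op 3 fold_right: fold axis v@14; visible region now rows[0,8) x cols[14,16) = 8x2
Op 4 cut(1, 0): punch at orig (1,14); cuts so far [(1, 14)]; region rows[0,8) x cols[14,16) = 8x2
Op 5 cut(7, 0): punch at orig (7,14); cuts so far [(1, 14), (7, 14)]; region rows[0,8) x cols[14,16) = 8x2
Unfold 1 (reflect across v@14): 4 holes -> [(1, 13), (1, 14), (7, 13), (7, 14)]
Unfold 2 (reflect across v@12): 8 holes -> [(1, 9), (1, 10), (1, 13), (1, 14), (7, 9), (7, 10), (7, 13), (7, 14)]
Unfold 3 (reflect across v@8): 16 holes -> [(1, 1), (1, 2), (1, 5), (1, 6), (1, 9), (1, 10), (1, 13), (1, 14), (7, 1), (7, 2), (7, 5), (7, 6), (7, 9), (7, 10), (7, 13), (7, 14)]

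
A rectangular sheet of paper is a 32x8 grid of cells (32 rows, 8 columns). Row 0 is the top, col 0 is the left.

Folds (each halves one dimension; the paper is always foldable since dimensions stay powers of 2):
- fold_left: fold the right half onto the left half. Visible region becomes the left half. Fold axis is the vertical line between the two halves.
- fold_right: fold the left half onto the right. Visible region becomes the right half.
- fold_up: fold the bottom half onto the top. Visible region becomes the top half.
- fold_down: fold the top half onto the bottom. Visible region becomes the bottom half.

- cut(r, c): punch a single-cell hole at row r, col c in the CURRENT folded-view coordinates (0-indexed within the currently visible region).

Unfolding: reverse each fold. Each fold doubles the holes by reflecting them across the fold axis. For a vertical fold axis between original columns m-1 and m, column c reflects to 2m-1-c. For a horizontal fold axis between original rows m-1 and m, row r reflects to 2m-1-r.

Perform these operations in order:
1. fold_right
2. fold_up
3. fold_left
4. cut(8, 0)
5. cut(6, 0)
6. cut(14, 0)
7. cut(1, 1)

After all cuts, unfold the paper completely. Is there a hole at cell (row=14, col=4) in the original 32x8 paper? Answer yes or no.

Answer: yes

Derivation:
Op 1 fold_right: fold axis v@4; visible region now rows[0,32) x cols[4,8) = 32x4
Op 2 fold_up: fold axis h@16; visible region now rows[0,16) x cols[4,8) = 16x4
Op 3 fold_left: fold axis v@6; visible region now rows[0,16) x cols[4,6) = 16x2
Op 4 cut(8, 0): punch at orig (8,4); cuts so far [(8, 4)]; region rows[0,16) x cols[4,6) = 16x2
Op 5 cut(6, 0): punch at orig (6,4); cuts so far [(6, 4), (8, 4)]; region rows[0,16) x cols[4,6) = 16x2
Op 6 cut(14, 0): punch at orig (14,4); cuts so far [(6, 4), (8, 4), (14, 4)]; region rows[0,16) x cols[4,6) = 16x2
Op 7 cut(1, 1): punch at orig (1,5); cuts so far [(1, 5), (6, 4), (8, 4), (14, 4)]; region rows[0,16) x cols[4,6) = 16x2
Unfold 1 (reflect across v@6): 8 holes -> [(1, 5), (1, 6), (6, 4), (6, 7), (8, 4), (8, 7), (14, 4), (14, 7)]
Unfold 2 (reflect across h@16): 16 holes -> [(1, 5), (1, 6), (6, 4), (6, 7), (8, 4), (8, 7), (14, 4), (14, 7), (17, 4), (17, 7), (23, 4), (23, 7), (25, 4), (25, 7), (30, 5), (30, 6)]
Unfold 3 (reflect across v@4): 32 holes -> [(1, 1), (1, 2), (1, 5), (1, 6), (6, 0), (6, 3), (6, 4), (6, 7), (8, 0), (8, 3), (8, 4), (8, 7), (14, 0), (14, 3), (14, 4), (14, 7), (17, 0), (17, 3), (17, 4), (17, 7), (23, 0), (23, 3), (23, 4), (23, 7), (25, 0), (25, 3), (25, 4), (25, 7), (30, 1), (30, 2), (30, 5), (30, 6)]
Holes: [(1, 1), (1, 2), (1, 5), (1, 6), (6, 0), (6, 3), (6, 4), (6, 7), (8, 0), (8, 3), (8, 4), (8, 7), (14, 0), (14, 3), (14, 4), (14, 7), (17, 0), (17, 3), (17, 4), (17, 7), (23, 0), (23, 3), (23, 4), (23, 7), (25, 0), (25, 3), (25, 4), (25, 7), (30, 1), (30, 2), (30, 5), (30, 6)]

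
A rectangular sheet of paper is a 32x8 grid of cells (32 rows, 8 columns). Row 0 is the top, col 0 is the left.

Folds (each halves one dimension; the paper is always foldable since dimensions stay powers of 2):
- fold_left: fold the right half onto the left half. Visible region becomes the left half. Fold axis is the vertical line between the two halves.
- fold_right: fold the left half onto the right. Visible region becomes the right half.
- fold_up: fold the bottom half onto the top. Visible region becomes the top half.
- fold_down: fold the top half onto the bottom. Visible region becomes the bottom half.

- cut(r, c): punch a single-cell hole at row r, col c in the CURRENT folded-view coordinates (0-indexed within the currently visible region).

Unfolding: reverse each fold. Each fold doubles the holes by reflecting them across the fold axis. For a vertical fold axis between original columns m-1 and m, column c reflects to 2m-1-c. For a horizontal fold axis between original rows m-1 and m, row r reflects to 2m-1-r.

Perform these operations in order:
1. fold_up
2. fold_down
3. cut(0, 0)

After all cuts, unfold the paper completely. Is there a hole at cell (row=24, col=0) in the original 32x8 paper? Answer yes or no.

Op 1 fold_up: fold axis h@16; visible region now rows[0,16) x cols[0,8) = 16x8
Op 2 fold_down: fold axis h@8; visible region now rows[8,16) x cols[0,8) = 8x8
Op 3 cut(0, 0): punch at orig (8,0); cuts so far [(8, 0)]; region rows[8,16) x cols[0,8) = 8x8
Unfold 1 (reflect across h@8): 2 holes -> [(7, 0), (8, 0)]
Unfold 2 (reflect across h@16): 4 holes -> [(7, 0), (8, 0), (23, 0), (24, 0)]
Holes: [(7, 0), (8, 0), (23, 0), (24, 0)]

Answer: yes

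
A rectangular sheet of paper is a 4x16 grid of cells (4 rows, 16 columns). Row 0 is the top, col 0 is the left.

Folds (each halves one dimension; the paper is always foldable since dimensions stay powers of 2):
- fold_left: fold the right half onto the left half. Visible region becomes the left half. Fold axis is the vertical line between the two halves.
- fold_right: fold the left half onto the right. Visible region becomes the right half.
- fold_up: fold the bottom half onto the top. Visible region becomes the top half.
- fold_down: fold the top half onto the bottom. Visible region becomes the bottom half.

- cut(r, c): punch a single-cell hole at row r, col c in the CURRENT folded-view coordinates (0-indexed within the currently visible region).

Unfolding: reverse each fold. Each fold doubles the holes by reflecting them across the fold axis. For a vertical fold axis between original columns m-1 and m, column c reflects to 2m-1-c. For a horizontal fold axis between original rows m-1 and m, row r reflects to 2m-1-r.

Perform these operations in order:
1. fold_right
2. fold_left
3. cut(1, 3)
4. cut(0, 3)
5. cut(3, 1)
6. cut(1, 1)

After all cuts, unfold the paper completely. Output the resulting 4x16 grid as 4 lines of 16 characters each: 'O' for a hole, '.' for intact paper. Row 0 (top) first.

Answer: ...OO......OO...
.O.OO.O..O.OO.O.
................
.O....O..O....O.

Derivation:
Op 1 fold_right: fold axis v@8; visible region now rows[0,4) x cols[8,16) = 4x8
Op 2 fold_left: fold axis v@12; visible region now rows[0,4) x cols[8,12) = 4x4
Op 3 cut(1, 3): punch at orig (1,11); cuts so far [(1, 11)]; region rows[0,4) x cols[8,12) = 4x4
Op 4 cut(0, 3): punch at orig (0,11); cuts so far [(0, 11), (1, 11)]; region rows[0,4) x cols[8,12) = 4x4
Op 5 cut(3, 1): punch at orig (3,9); cuts so far [(0, 11), (1, 11), (3, 9)]; region rows[0,4) x cols[8,12) = 4x4
Op 6 cut(1, 1): punch at orig (1,9); cuts so far [(0, 11), (1, 9), (1, 11), (3, 9)]; region rows[0,4) x cols[8,12) = 4x4
Unfold 1 (reflect across v@12): 8 holes -> [(0, 11), (0, 12), (1, 9), (1, 11), (1, 12), (1, 14), (3, 9), (3, 14)]
Unfold 2 (reflect across v@8): 16 holes -> [(0, 3), (0, 4), (0, 11), (0, 12), (1, 1), (1, 3), (1, 4), (1, 6), (1, 9), (1, 11), (1, 12), (1, 14), (3, 1), (3, 6), (3, 9), (3, 14)]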